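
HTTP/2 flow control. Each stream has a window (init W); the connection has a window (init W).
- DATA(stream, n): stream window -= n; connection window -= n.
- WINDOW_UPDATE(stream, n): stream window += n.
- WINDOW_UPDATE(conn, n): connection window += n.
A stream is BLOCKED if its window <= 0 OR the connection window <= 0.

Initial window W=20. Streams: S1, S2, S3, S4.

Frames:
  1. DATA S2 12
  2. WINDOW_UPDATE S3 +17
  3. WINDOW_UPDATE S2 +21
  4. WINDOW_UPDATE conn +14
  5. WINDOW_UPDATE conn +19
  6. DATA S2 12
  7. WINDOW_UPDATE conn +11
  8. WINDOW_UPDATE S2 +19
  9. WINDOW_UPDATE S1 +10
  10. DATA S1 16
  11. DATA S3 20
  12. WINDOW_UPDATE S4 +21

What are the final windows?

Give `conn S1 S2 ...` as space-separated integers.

Op 1: conn=8 S1=20 S2=8 S3=20 S4=20 blocked=[]
Op 2: conn=8 S1=20 S2=8 S3=37 S4=20 blocked=[]
Op 3: conn=8 S1=20 S2=29 S3=37 S4=20 blocked=[]
Op 4: conn=22 S1=20 S2=29 S3=37 S4=20 blocked=[]
Op 5: conn=41 S1=20 S2=29 S3=37 S4=20 blocked=[]
Op 6: conn=29 S1=20 S2=17 S3=37 S4=20 blocked=[]
Op 7: conn=40 S1=20 S2=17 S3=37 S4=20 blocked=[]
Op 8: conn=40 S1=20 S2=36 S3=37 S4=20 blocked=[]
Op 9: conn=40 S1=30 S2=36 S3=37 S4=20 blocked=[]
Op 10: conn=24 S1=14 S2=36 S3=37 S4=20 blocked=[]
Op 11: conn=4 S1=14 S2=36 S3=17 S4=20 blocked=[]
Op 12: conn=4 S1=14 S2=36 S3=17 S4=41 blocked=[]

Answer: 4 14 36 17 41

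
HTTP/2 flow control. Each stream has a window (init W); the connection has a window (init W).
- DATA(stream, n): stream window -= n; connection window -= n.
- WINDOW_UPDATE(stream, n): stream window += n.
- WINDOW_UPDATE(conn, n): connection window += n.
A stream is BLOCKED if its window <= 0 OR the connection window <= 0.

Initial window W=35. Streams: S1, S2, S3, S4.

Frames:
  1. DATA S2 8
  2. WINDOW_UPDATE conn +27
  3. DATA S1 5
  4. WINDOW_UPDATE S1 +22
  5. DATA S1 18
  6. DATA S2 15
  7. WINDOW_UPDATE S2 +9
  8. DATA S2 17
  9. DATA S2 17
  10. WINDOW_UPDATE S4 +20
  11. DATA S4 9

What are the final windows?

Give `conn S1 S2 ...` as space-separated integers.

Answer: -27 34 -13 35 46

Derivation:
Op 1: conn=27 S1=35 S2=27 S3=35 S4=35 blocked=[]
Op 2: conn=54 S1=35 S2=27 S3=35 S4=35 blocked=[]
Op 3: conn=49 S1=30 S2=27 S3=35 S4=35 blocked=[]
Op 4: conn=49 S1=52 S2=27 S3=35 S4=35 blocked=[]
Op 5: conn=31 S1=34 S2=27 S3=35 S4=35 blocked=[]
Op 6: conn=16 S1=34 S2=12 S3=35 S4=35 blocked=[]
Op 7: conn=16 S1=34 S2=21 S3=35 S4=35 blocked=[]
Op 8: conn=-1 S1=34 S2=4 S3=35 S4=35 blocked=[1, 2, 3, 4]
Op 9: conn=-18 S1=34 S2=-13 S3=35 S4=35 blocked=[1, 2, 3, 4]
Op 10: conn=-18 S1=34 S2=-13 S3=35 S4=55 blocked=[1, 2, 3, 4]
Op 11: conn=-27 S1=34 S2=-13 S3=35 S4=46 blocked=[1, 2, 3, 4]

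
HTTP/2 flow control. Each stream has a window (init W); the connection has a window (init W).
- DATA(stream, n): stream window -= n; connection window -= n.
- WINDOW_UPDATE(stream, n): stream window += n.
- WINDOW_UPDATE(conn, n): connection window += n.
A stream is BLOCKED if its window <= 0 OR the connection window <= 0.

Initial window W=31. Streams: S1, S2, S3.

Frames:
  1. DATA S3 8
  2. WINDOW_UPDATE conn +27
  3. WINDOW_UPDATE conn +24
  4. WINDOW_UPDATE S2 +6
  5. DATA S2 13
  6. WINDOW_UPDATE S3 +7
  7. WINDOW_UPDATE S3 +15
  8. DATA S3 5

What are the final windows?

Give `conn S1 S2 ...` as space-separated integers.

Answer: 56 31 24 40

Derivation:
Op 1: conn=23 S1=31 S2=31 S3=23 blocked=[]
Op 2: conn=50 S1=31 S2=31 S3=23 blocked=[]
Op 3: conn=74 S1=31 S2=31 S3=23 blocked=[]
Op 4: conn=74 S1=31 S2=37 S3=23 blocked=[]
Op 5: conn=61 S1=31 S2=24 S3=23 blocked=[]
Op 6: conn=61 S1=31 S2=24 S3=30 blocked=[]
Op 7: conn=61 S1=31 S2=24 S3=45 blocked=[]
Op 8: conn=56 S1=31 S2=24 S3=40 blocked=[]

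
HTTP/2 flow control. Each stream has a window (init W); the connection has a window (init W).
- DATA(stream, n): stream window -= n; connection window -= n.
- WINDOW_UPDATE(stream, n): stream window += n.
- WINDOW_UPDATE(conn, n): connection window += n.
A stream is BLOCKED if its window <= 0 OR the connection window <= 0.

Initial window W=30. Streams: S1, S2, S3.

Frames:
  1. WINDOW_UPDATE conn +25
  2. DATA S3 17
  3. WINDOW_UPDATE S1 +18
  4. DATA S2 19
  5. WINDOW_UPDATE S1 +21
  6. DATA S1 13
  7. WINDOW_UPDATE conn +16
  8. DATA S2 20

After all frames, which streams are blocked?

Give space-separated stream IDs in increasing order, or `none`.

Op 1: conn=55 S1=30 S2=30 S3=30 blocked=[]
Op 2: conn=38 S1=30 S2=30 S3=13 blocked=[]
Op 3: conn=38 S1=48 S2=30 S3=13 blocked=[]
Op 4: conn=19 S1=48 S2=11 S3=13 blocked=[]
Op 5: conn=19 S1=69 S2=11 S3=13 blocked=[]
Op 6: conn=6 S1=56 S2=11 S3=13 blocked=[]
Op 7: conn=22 S1=56 S2=11 S3=13 blocked=[]
Op 8: conn=2 S1=56 S2=-9 S3=13 blocked=[2]

Answer: S2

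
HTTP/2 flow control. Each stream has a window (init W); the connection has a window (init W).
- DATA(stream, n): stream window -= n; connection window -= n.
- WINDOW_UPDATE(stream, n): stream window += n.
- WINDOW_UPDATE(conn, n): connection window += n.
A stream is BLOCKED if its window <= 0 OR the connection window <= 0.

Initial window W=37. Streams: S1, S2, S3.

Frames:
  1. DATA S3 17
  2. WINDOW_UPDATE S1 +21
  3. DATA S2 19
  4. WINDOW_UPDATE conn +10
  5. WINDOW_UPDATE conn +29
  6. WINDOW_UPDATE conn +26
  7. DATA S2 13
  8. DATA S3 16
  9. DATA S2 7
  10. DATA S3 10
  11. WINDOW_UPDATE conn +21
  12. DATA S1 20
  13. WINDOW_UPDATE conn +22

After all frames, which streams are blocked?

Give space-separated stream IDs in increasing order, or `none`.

Op 1: conn=20 S1=37 S2=37 S3=20 blocked=[]
Op 2: conn=20 S1=58 S2=37 S3=20 blocked=[]
Op 3: conn=1 S1=58 S2=18 S3=20 blocked=[]
Op 4: conn=11 S1=58 S2=18 S3=20 blocked=[]
Op 5: conn=40 S1=58 S2=18 S3=20 blocked=[]
Op 6: conn=66 S1=58 S2=18 S3=20 blocked=[]
Op 7: conn=53 S1=58 S2=5 S3=20 blocked=[]
Op 8: conn=37 S1=58 S2=5 S3=4 blocked=[]
Op 9: conn=30 S1=58 S2=-2 S3=4 blocked=[2]
Op 10: conn=20 S1=58 S2=-2 S3=-6 blocked=[2, 3]
Op 11: conn=41 S1=58 S2=-2 S3=-6 blocked=[2, 3]
Op 12: conn=21 S1=38 S2=-2 S3=-6 blocked=[2, 3]
Op 13: conn=43 S1=38 S2=-2 S3=-6 blocked=[2, 3]

Answer: S2 S3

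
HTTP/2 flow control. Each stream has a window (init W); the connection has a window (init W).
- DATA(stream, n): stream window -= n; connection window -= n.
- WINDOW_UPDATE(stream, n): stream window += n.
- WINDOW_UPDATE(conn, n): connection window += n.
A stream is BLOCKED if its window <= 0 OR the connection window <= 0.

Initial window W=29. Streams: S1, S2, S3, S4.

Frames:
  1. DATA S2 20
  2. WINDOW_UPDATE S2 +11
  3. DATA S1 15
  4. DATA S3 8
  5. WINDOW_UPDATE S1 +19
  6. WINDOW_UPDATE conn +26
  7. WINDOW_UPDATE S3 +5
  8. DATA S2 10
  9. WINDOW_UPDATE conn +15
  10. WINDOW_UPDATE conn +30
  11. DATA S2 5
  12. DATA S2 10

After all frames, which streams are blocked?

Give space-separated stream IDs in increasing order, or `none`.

Op 1: conn=9 S1=29 S2=9 S3=29 S4=29 blocked=[]
Op 2: conn=9 S1=29 S2=20 S3=29 S4=29 blocked=[]
Op 3: conn=-6 S1=14 S2=20 S3=29 S4=29 blocked=[1, 2, 3, 4]
Op 4: conn=-14 S1=14 S2=20 S3=21 S4=29 blocked=[1, 2, 3, 4]
Op 5: conn=-14 S1=33 S2=20 S3=21 S4=29 blocked=[1, 2, 3, 4]
Op 6: conn=12 S1=33 S2=20 S3=21 S4=29 blocked=[]
Op 7: conn=12 S1=33 S2=20 S3=26 S4=29 blocked=[]
Op 8: conn=2 S1=33 S2=10 S3=26 S4=29 blocked=[]
Op 9: conn=17 S1=33 S2=10 S3=26 S4=29 blocked=[]
Op 10: conn=47 S1=33 S2=10 S3=26 S4=29 blocked=[]
Op 11: conn=42 S1=33 S2=5 S3=26 S4=29 blocked=[]
Op 12: conn=32 S1=33 S2=-5 S3=26 S4=29 blocked=[2]

Answer: S2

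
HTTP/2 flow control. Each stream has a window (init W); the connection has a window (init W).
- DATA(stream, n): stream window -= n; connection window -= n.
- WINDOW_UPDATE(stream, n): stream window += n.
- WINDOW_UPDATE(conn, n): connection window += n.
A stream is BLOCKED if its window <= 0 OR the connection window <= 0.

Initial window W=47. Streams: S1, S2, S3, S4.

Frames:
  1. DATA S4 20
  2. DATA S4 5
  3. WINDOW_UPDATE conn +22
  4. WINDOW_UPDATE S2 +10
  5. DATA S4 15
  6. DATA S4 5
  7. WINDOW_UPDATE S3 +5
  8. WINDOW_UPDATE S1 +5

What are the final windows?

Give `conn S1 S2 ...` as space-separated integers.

Op 1: conn=27 S1=47 S2=47 S3=47 S4=27 blocked=[]
Op 2: conn=22 S1=47 S2=47 S3=47 S4=22 blocked=[]
Op 3: conn=44 S1=47 S2=47 S3=47 S4=22 blocked=[]
Op 4: conn=44 S1=47 S2=57 S3=47 S4=22 blocked=[]
Op 5: conn=29 S1=47 S2=57 S3=47 S4=7 blocked=[]
Op 6: conn=24 S1=47 S2=57 S3=47 S4=2 blocked=[]
Op 7: conn=24 S1=47 S2=57 S3=52 S4=2 blocked=[]
Op 8: conn=24 S1=52 S2=57 S3=52 S4=2 blocked=[]

Answer: 24 52 57 52 2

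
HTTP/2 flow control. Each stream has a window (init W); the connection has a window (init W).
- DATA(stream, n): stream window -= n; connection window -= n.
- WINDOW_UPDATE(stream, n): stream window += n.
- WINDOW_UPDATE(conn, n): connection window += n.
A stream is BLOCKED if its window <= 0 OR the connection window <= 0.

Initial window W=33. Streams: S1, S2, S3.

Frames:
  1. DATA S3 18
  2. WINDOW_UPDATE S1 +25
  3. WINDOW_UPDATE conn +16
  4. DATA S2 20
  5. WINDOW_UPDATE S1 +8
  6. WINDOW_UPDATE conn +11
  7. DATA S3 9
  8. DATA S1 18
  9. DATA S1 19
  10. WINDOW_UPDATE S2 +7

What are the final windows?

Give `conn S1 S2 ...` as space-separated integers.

Op 1: conn=15 S1=33 S2=33 S3=15 blocked=[]
Op 2: conn=15 S1=58 S2=33 S3=15 blocked=[]
Op 3: conn=31 S1=58 S2=33 S3=15 blocked=[]
Op 4: conn=11 S1=58 S2=13 S3=15 blocked=[]
Op 5: conn=11 S1=66 S2=13 S3=15 blocked=[]
Op 6: conn=22 S1=66 S2=13 S3=15 blocked=[]
Op 7: conn=13 S1=66 S2=13 S3=6 blocked=[]
Op 8: conn=-5 S1=48 S2=13 S3=6 blocked=[1, 2, 3]
Op 9: conn=-24 S1=29 S2=13 S3=6 blocked=[1, 2, 3]
Op 10: conn=-24 S1=29 S2=20 S3=6 blocked=[1, 2, 3]

Answer: -24 29 20 6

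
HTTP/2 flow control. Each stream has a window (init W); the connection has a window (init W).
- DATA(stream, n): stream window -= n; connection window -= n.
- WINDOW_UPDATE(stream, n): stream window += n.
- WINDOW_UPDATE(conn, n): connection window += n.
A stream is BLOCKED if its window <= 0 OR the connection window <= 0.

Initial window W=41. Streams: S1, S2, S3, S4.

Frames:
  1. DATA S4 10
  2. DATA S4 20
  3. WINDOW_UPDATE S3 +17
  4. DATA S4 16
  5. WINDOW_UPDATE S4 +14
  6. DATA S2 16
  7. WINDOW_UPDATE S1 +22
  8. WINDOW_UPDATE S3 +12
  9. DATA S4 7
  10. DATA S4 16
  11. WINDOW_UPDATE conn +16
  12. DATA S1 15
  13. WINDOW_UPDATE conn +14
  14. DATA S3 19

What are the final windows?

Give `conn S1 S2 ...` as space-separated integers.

Op 1: conn=31 S1=41 S2=41 S3=41 S4=31 blocked=[]
Op 2: conn=11 S1=41 S2=41 S3=41 S4=11 blocked=[]
Op 3: conn=11 S1=41 S2=41 S3=58 S4=11 blocked=[]
Op 4: conn=-5 S1=41 S2=41 S3=58 S4=-5 blocked=[1, 2, 3, 4]
Op 5: conn=-5 S1=41 S2=41 S3=58 S4=9 blocked=[1, 2, 3, 4]
Op 6: conn=-21 S1=41 S2=25 S3=58 S4=9 blocked=[1, 2, 3, 4]
Op 7: conn=-21 S1=63 S2=25 S3=58 S4=9 blocked=[1, 2, 3, 4]
Op 8: conn=-21 S1=63 S2=25 S3=70 S4=9 blocked=[1, 2, 3, 4]
Op 9: conn=-28 S1=63 S2=25 S3=70 S4=2 blocked=[1, 2, 3, 4]
Op 10: conn=-44 S1=63 S2=25 S3=70 S4=-14 blocked=[1, 2, 3, 4]
Op 11: conn=-28 S1=63 S2=25 S3=70 S4=-14 blocked=[1, 2, 3, 4]
Op 12: conn=-43 S1=48 S2=25 S3=70 S4=-14 blocked=[1, 2, 3, 4]
Op 13: conn=-29 S1=48 S2=25 S3=70 S4=-14 blocked=[1, 2, 3, 4]
Op 14: conn=-48 S1=48 S2=25 S3=51 S4=-14 blocked=[1, 2, 3, 4]

Answer: -48 48 25 51 -14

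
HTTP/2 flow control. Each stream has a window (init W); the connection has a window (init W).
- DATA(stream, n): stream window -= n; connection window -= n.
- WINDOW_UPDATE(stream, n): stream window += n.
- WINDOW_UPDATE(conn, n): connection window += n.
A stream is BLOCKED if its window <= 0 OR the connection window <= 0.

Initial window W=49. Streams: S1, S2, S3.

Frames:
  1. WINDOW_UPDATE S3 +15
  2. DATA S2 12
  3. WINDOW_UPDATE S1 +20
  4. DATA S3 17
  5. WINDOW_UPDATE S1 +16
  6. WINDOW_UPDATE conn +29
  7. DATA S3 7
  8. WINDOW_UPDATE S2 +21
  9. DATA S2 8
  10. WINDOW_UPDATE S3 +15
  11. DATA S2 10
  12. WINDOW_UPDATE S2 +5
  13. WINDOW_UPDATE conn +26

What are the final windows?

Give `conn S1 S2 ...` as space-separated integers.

Answer: 50 85 45 55

Derivation:
Op 1: conn=49 S1=49 S2=49 S3=64 blocked=[]
Op 2: conn=37 S1=49 S2=37 S3=64 blocked=[]
Op 3: conn=37 S1=69 S2=37 S3=64 blocked=[]
Op 4: conn=20 S1=69 S2=37 S3=47 blocked=[]
Op 5: conn=20 S1=85 S2=37 S3=47 blocked=[]
Op 6: conn=49 S1=85 S2=37 S3=47 blocked=[]
Op 7: conn=42 S1=85 S2=37 S3=40 blocked=[]
Op 8: conn=42 S1=85 S2=58 S3=40 blocked=[]
Op 9: conn=34 S1=85 S2=50 S3=40 blocked=[]
Op 10: conn=34 S1=85 S2=50 S3=55 blocked=[]
Op 11: conn=24 S1=85 S2=40 S3=55 blocked=[]
Op 12: conn=24 S1=85 S2=45 S3=55 blocked=[]
Op 13: conn=50 S1=85 S2=45 S3=55 blocked=[]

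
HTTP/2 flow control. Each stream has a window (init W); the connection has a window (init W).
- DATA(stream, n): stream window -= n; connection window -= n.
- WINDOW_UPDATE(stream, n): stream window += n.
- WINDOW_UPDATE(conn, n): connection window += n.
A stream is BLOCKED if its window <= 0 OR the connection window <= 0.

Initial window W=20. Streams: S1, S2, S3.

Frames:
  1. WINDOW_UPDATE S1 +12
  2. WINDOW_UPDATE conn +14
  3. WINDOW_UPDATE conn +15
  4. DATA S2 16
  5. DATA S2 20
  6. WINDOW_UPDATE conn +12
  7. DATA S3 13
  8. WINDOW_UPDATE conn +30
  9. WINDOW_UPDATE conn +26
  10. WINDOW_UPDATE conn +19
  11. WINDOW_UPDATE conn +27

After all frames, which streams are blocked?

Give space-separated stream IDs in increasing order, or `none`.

Answer: S2

Derivation:
Op 1: conn=20 S1=32 S2=20 S3=20 blocked=[]
Op 2: conn=34 S1=32 S2=20 S3=20 blocked=[]
Op 3: conn=49 S1=32 S2=20 S3=20 blocked=[]
Op 4: conn=33 S1=32 S2=4 S3=20 blocked=[]
Op 5: conn=13 S1=32 S2=-16 S3=20 blocked=[2]
Op 6: conn=25 S1=32 S2=-16 S3=20 blocked=[2]
Op 7: conn=12 S1=32 S2=-16 S3=7 blocked=[2]
Op 8: conn=42 S1=32 S2=-16 S3=7 blocked=[2]
Op 9: conn=68 S1=32 S2=-16 S3=7 blocked=[2]
Op 10: conn=87 S1=32 S2=-16 S3=7 blocked=[2]
Op 11: conn=114 S1=32 S2=-16 S3=7 blocked=[2]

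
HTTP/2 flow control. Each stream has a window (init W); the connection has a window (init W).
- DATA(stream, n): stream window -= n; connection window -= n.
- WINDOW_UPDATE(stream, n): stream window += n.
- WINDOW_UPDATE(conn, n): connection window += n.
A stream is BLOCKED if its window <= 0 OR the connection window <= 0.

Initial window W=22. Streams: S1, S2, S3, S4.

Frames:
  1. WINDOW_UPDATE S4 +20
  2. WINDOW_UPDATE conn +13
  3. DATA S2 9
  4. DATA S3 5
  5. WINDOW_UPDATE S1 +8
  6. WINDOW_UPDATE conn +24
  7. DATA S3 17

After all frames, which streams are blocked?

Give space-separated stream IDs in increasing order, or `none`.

Answer: S3

Derivation:
Op 1: conn=22 S1=22 S2=22 S3=22 S4=42 blocked=[]
Op 2: conn=35 S1=22 S2=22 S3=22 S4=42 blocked=[]
Op 3: conn=26 S1=22 S2=13 S3=22 S4=42 blocked=[]
Op 4: conn=21 S1=22 S2=13 S3=17 S4=42 blocked=[]
Op 5: conn=21 S1=30 S2=13 S3=17 S4=42 blocked=[]
Op 6: conn=45 S1=30 S2=13 S3=17 S4=42 blocked=[]
Op 7: conn=28 S1=30 S2=13 S3=0 S4=42 blocked=[3]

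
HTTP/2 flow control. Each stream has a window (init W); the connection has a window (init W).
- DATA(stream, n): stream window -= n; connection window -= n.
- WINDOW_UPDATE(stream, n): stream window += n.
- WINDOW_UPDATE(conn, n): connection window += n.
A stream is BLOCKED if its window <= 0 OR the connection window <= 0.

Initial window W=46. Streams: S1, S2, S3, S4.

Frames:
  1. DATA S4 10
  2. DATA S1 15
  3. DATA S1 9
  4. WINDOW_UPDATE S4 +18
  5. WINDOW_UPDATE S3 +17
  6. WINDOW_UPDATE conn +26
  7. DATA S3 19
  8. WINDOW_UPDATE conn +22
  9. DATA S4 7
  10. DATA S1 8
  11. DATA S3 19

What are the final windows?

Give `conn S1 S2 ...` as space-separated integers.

Answer: 7 14 46 25 47

Derivation:
Op 1: conn=36 S1=46 S2=46 S3=46 S4=36 blocked=[]
Op 2: conn=21 S1=31 S2=46 S3=46 S4=36 blocked=[]
Op 3: conn=12 S1=22 S2=46 S3=46 S4=36 blocked=[]
Op 4: conn=12 S1=22 S2=46 S3=46 S4=54 blocked=[]
Op 5: conn=12 S1=22 S2=46 S3=63 S4=54 blocked=[]
Op 6: conn=38 S1=22 S2=46 S3=63 S4=54 blocked=[]
Op 7: conn=19 S1=22 S2=46 S3=44 S4=54 blocked=[]
Op 8: conn=41 S1=22 S2=46 S3=44 S4=54 blocked=[]
Op 9: conn=34 S1=22 S2=46 S3=44 S4=47 blocked=[]
Op 10: conn=26 S1=14 S2=46 S3=44 S4=47 blocked=[]
Op 11: conn=7 S1=14 S2=46 S3=25 S4=47 blocked=[]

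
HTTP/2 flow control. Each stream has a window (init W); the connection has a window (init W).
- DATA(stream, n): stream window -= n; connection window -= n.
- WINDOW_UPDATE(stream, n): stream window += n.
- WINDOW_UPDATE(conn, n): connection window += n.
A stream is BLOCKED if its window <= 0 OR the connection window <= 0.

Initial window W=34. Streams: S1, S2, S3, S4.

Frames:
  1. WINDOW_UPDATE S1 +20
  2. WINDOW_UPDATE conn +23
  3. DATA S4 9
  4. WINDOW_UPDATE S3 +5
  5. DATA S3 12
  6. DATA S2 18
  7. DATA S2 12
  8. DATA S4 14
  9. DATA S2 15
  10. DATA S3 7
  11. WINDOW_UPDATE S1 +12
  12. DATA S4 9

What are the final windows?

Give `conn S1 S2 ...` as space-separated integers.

Answer: -39 66 -11 20 2

Derivation:
Op 1: conn=34 S1=54 S2=34 S3=34 S4=34 blocked=[]
Op 2: conn=57 S1=54 S2=34 S3=34 S4=34 blocked=[]
Op 3: conn=48 S1=54 S2=34 S3=34 S4=25 blocked=[]
Op 4: conn=48 S1=54 S2=34 S3=39 S4=25 blocked=[]
Op 5: conn=36 S1=54 S2=34 S3=27 S4=25 blocked=[]
Op 6: conn=18 S1=54 S2=16 S3=27 S4=25 blocked=[]
Op 7: conn=6 S1=54 S2=4 S3=27 S4=25 blocked=[]
Op 8: conn=-8 S1=54 S2=4 S3=27 S4=11 blocked=[1, 2, 3, 4]
Op 9: conn=-23 S1=54 S2=-11 S3=27 S4=11 blocked=[1, 2, 3, 4]
Op 10: conn=-30 S1=54 S2=-11 S3=20 S4=11 blocked=[1, 2, 3, 4]
Op 11: conn=-30 S1=66 S2=-11 S3=20 S4=11 blocked=[1, 2, 3, 4]
Op 12: conn=-39 S1=66 S2=-11 S3=20 S4=2 blocked=[1, 2, 3, 4]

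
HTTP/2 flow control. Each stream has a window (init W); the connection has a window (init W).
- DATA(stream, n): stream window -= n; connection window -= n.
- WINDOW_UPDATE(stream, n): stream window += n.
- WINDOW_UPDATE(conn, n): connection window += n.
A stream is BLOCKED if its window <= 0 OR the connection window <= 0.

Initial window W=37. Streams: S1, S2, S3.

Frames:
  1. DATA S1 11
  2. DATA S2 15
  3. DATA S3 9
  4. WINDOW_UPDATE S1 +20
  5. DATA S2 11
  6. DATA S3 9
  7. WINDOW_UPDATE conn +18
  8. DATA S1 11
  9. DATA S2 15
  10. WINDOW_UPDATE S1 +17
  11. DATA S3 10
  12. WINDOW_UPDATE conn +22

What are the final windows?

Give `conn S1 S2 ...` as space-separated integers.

Answer: -14 52 -4 9

Derivation:
Op 1: conn=26 S1=26 S2=37 S3=37 blocked=[]
Op 2: conn=11 S1=26 S2=22 S3=37 blocked=[]
Op 3: conn=2 S1=26 S2=22 S3=28 blocked=[]
Op 4: conn=2 S1=46 S2=22 S3=28 blocked=[]
Op 5: conn=-9 S1=46 S2=11 S3=28 blocked=[1, 2, 3]
Op 6: conn=-18 S1=46 S2=11 S3=19 blocked=[1, 2, 3]
Op 7: conn=0 S1=46 S2=11 S3=19 blocked=[1, 2, 3]
Op 8: conn=-11 S1=35 S2=11 S3=19 blocked=[1, 2, 3]
Op 9: conn=-26 S1=35 S2=-4 S3=19 blocked=[1, 2, 3]
Op 10: conn=-26 S1=52 S2=-4 S3=19 blocked=[1, 2, 3]
Op 11: conn=-36 S1=52 S2=-4 S3=9 blocked=[1, 2, 3]
Op 12: conn=-14 S1=52 S2=-4 S3=9 blocked=[1, 2, 3]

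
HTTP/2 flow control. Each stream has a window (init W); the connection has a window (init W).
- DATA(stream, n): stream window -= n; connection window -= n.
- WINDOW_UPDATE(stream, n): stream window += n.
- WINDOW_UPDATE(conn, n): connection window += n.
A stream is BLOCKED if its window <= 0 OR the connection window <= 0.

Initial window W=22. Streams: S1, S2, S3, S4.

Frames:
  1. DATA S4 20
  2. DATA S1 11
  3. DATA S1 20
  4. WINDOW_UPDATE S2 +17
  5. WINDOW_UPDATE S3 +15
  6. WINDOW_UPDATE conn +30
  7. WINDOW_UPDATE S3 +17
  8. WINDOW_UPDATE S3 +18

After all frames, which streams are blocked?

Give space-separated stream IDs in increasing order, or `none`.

Op 1: conn=2 S1=22 S2=22 S3=22 S4=2 blocked=[]
Op 2: conn=-9 S1=11 S2=22 S3=22 S4=2 blocked=[1, 2, 3, 4]
Op 3: conn=-29 S1=-9 S2=22 S3=22 S4=2 blocked=[1, 2, 3, 4]
Op 4: conn=-29 S1=-9 S2=39 S3=22 S4=2 blocked=[1, 2, 3, 4]
Op 5: conn=-29 S1=-9 S2=39 S3=37 S4=2 blocked=[1, 2, 3, 4]
Op 6: conn=1 S1=-9 S2=39 S3=37 S4=2 blocked=[1]
Op 7: conn=1 S1=-9 S2=39 S3=54 S4=2 blocked=[1]
Op 8: conn=1 S1=-9 S2=39 S3=72 S4=2 blocked=[1]

Answer: S1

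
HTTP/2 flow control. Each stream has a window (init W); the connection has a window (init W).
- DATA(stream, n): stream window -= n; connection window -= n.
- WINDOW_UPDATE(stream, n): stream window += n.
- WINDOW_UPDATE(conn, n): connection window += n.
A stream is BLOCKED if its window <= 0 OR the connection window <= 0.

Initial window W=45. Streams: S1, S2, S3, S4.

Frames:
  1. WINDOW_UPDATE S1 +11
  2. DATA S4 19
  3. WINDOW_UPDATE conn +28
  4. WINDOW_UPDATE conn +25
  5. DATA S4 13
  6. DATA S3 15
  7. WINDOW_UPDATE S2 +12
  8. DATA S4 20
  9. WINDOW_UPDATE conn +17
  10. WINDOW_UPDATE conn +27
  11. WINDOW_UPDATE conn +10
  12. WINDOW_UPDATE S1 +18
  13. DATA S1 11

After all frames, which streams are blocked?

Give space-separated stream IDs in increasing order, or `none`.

Op 1: conn=45 S1=56 S2=45 S3=45 S4=45 blocked=[]
Op 2: conn=26 S1=56 S2=45 S3=45 S4=26 blocked=[]
Op 3: conn=54 S1=56 S2=45 S3=45 S4=26 blocked=[]
Op 4: conn=79 S1=56 S2=45 S3=45 S4=26 blocked=[]
Op 5: conn=66 S1=56 S2=45 S3=45 S4=13 blocked=[]
Op 6: conn=51 S1=56 S2=45 S3=30 S4=13 blocked=[]
Op 7: conn=51 S1=56 S2=57 S3=30 S4=13 blocked=[]
Op 8: conn=31 S1=56 S2=57 S3=30 S4=-7 blocked=[4]
Op 9: conn=48 S1=56 S2=57 S3=30 S4=-7 blocked=[4]
Op 10: conn=75 S1=56 S2=57 S3=30 S4=-7 blocked=[4]
Op 11: conn=85 S1=56 S2=57 S3=30 S4=-7 blocked=[4]
Op 12: conn=85 S1=74 S2=57 S3=30 S4=-7 blocked=[4]
Op 13: conn=74 S1=63 S2=57 S3=30 S4=-7 blocked=[4]

Answer: S4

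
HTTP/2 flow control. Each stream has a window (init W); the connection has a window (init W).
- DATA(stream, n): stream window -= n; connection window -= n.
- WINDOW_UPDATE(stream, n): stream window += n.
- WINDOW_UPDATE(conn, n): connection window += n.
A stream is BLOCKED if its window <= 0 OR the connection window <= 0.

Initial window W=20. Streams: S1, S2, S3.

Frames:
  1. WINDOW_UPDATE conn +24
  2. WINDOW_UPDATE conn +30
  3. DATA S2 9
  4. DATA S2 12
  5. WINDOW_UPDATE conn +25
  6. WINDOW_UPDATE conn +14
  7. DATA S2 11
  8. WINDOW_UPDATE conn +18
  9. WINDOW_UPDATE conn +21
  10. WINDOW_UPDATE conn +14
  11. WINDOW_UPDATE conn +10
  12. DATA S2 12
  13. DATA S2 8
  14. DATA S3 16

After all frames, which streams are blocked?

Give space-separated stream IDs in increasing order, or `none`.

Answer: S2

Derivation:
Op 1: conn=44 S1=20 S2=20 S3=20 blocked=[]
Op 2: conn=74 S1=20 S2=20 S3=20 blocked=[]
Op 3: conn=65 S1=20 S2=11 S3=20 blocked=[]
Op 4: conn=53 S1=20 S2=-1 S3=20 blocked=[2]
Op 5: conn=78 S1=20 S2=-1 S3=20 blocked=[2]
Op 6: conn=92 S1=20 S2=-1 S3=20 blocked=[2]
Op 7: conn=81 S1=20 S2=-12 S3=20 blocked=[2]
Op 8: conn=99 S1=20 S2=-12 S3=20 blocked=[2]
Op 9: conn=120 S1=20 S2=-12 S3=20 blocked=[2]
Op 10: conn=134 S1=20 S2=-12 S3=20 blocked=[2]
Op 11: conn=144 S1=20 S2=-12 S3=20 blocked=[2]
Op 12: conn=132 S1=20 S2=-24 S3=20 blocked=[2]
Op 13: conn=124 S1=20 S2=-32 S3=20 blocked=[2]
Op 14: conn=108 S1=20 S2=-32 S3=4 blocked=[2]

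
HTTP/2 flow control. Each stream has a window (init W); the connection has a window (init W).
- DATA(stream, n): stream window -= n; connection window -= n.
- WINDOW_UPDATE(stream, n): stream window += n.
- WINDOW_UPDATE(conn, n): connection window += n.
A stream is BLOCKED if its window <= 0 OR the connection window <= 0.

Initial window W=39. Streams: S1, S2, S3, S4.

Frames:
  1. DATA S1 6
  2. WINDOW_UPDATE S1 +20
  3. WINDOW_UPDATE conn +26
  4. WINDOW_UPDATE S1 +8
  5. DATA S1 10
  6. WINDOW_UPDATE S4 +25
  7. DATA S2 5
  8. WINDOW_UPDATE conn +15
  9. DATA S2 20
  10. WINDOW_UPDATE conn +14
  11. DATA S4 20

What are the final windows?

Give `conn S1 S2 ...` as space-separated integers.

Answer: 33 51 14 39 44

Derivation:
Op 1: conn=33 S1=33 S2=39 S3=39 S4=39 blocked=[]
Op 2: conn=33 S1=53 S2=39 S3=39 S4=39 blocked=[]
Op 3: conn=59 S1=53 S2=39 S3=39 S4=39 blocked=[]
Op 4: conn=59 S1=61 S2=39 S3=39 S4=39 blocked=[]
Op 5: conn=49 S1=51 S2=39 S3=39 S4=39 blocked=[]
Op 6: conn=49 S1=51 S2=39 S3=39 S4=64 blocked=[]
Op 7: conn=44 S1=51 S2=34 S3=39 S4=64 blocked=[]
Op 8: conn=59 S1=51 S2=34 S3=39 S4=64 blocked=[]
Op 9: conn=39 S1=51 S2=14 S3=39 S4=64 blocked=[]
Op 10: conn=53 S1=51 S2=14 S3=39 S4=64 blocked=[]
Op 11: conn=33 S1=51 S2=14 S3=39 S4=44 blocked=[]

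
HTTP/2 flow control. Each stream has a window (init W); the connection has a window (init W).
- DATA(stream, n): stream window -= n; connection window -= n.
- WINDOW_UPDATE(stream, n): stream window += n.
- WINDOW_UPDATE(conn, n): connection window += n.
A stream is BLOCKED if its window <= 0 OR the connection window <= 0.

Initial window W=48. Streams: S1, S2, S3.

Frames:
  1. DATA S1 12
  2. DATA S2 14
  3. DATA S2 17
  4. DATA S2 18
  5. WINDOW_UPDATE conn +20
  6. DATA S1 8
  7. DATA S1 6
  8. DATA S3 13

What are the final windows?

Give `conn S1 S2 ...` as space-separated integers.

Answer: -20 22 -1 35

Derivation:
Op 1: conn=36 S1=36 S2=48 S3=48 blocked=[]
Op 2: conn=22 S1=36 S2=34 S3=48 blocked=[]
Op 3: conn=5 S1=36 S2=17 S3=48 blocked=[]
Op 4: conn=-13 S1=36 S2=-1 S3=48 blocked=[1, 2, 3]
Op 5: conn=7 S1=36 S2=-1 S3=48 blocked=[2]
Op 6: conn=-1 S1=28 S2=-1 S3=48 blocked=[1, 2, 3]
Op 7: conn=-7 S1=22 S2=-1 S3=48 blocked=[1, 2, 3]
Op 8: conn=-20 S1=22 S2=-1 S3=35 blocked=[1, 2, 3]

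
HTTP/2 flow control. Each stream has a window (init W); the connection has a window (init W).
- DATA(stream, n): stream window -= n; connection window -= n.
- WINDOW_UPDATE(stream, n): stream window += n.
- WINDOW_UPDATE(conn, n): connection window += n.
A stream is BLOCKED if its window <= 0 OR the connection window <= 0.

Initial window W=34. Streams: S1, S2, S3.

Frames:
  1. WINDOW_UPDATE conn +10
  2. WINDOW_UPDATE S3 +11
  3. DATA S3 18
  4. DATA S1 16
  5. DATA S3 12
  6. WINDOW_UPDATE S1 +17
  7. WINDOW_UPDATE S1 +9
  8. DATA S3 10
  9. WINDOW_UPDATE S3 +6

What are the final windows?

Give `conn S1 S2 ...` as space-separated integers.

Answer: -12 44 34 11

Derivation:
Op 1: conn=44 S1=34 S2=34 S3=34 blocked=[]
Op 2: conn=44 S1=34 S2=34 S3=45 blocked=[]
Op 3: conn=26 S1=34 S2=34 S3=27 blocked=[]
Op 4: conn=10 S1=18 S2=34 S3=27 blocked=[]
Op 5: conn=-2 S1=18 S2=34 S3=15 blocked=[1, 2, 3]
Op 6: conn=-2 S1=35 S2=34 S3=15 blocked=[1, 2, 3]
Op 7: conn=-2 S1=44 S2=34 S3=15 blocked=[1, 2, 3]
Op 8: conn=-12 S1=44 S2=34 S3=5 blocked=[1, 2, 3]
Op 9: conn=-12 S1=44 S2=34 S3=11 blocked=[1, 2, 3]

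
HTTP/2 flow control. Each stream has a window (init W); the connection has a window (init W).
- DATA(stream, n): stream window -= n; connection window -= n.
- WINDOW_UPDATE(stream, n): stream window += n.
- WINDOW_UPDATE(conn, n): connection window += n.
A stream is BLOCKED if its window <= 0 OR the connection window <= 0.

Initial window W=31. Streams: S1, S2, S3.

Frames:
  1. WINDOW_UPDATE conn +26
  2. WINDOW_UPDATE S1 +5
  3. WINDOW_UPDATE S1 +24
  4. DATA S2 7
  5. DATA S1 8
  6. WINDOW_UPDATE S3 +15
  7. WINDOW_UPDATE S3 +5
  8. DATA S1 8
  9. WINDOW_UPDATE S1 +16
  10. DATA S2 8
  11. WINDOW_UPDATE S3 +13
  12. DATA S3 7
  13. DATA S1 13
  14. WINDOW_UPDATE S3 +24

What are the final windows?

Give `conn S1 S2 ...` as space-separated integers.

Op 1: conn=57 S1=31 S2=31 S3=31 blocked=[]
Op 2: conn=57 S1=36 S2=31 S3=31 blocked=[]
Op 3: conn=57 S1=60 S2=31 S3=31 blocked=[]
Op 4: conn=50 S1=60 S2=24 S3=31 blocked=[]
Op 5: conn=42 S1=52 S2=24 S3=31 blocked=[]
Op 6: conn=42 S1=52 S2=24 S3=46 blocked=[]
Op 7: conn=42 S1=52 S2=24 S3=51 blocked=[]
Op 8: conn=34 S1=44 S2=24 S3=51 blocked=[]
Op 9: conn=34 S1=60 S2=24 S3=51 blocked=[]
Op 10: conn=26 S1=60 S2=16 S3=51 blocked=[]
Op 11: conn=26 S1=60 S2=16 S3=64 blocked=[]
Op 12: conn=19 S1=60 S2=16 S3=57 blocked=[]
Op 13: conn=6 S1=47 S2=16 S3=57 blocked=[]
Op 14: conn=6 S1=47 S2=16 S3=81 blocked=[]

Answer: 6 47 16 81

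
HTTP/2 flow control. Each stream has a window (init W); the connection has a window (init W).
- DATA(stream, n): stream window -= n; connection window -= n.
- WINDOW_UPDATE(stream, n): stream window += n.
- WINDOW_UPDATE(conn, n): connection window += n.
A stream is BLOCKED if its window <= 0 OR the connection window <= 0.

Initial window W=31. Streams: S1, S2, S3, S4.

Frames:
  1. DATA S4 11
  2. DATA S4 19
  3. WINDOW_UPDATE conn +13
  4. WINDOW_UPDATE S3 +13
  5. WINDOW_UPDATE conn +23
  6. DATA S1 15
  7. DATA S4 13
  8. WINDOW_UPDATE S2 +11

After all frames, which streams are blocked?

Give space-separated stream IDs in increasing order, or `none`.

Answer: S4

Derivation:
Op 1: conn=20 S1=31 S2=31 S3=31 S4=20 blocked=[]
Op 2: conn=1 S1=31 S2=31 S3=31 S4=1 blocked=[]
Op 3: conn=14 S1=31 S2=31 S3=31 S4=1 blocked=[]
Op 4: conn=14 S1=31 S2=31 S3=44 S4=1 blocked=[]
Op 5: conn=37 S1=31 S2=31 S3=44 S4=1 blocked=[]
Op 6: conn=22 S1=16 S2=31 S3=44 S4=1 blocked=[]
Op 7: conn=9 S1=16 S2=31 S3=44 S4=-12 blocked=[4]
Op 8: conn=9 S1=16 S2=42 S3=44 S4=-12 blocked=[4]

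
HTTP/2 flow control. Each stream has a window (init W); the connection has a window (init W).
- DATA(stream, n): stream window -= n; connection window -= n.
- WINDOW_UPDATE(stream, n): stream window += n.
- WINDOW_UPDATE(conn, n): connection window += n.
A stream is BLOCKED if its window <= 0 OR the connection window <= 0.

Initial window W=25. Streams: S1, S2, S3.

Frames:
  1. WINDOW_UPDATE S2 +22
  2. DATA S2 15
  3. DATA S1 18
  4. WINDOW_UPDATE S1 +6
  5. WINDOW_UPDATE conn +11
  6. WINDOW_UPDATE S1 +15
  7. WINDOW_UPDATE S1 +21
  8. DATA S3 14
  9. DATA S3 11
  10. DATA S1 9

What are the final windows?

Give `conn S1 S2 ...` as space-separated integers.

Op 1: conn=25 S1=25 S2=47 S3=25 blocked=[]
Op 2: conn=10 S1=25 S2=32 S3=25 blocked=[]
Op 3: conn=-8 S1=7 S2=32 S3=25 blocked=[1, 2, 3]
Op 4: conn=-8 S1=13 S2=32 S3=25 blocked=[1, 2, 3]
Op 5: conn=3 S1=13 S2=32 S3=25 blocked=[]
Op 6: conn=3 S1=28 S2=32 S3=25 blocked=[]
Op 7: conn=3 S1=49 S2=32 S3=25 blocked=[]
Op 8: conn=-11 S1=49 S2=32 S3=11 blocked=[1, 2, 3]
Op 9: conn=-22 S1=49 S2=32 S3=0 blocked=[1, 2, 3]
Op 10: conn=-31 S1=40 S2=32 S3=0 blocked=[1, 2, 3]

Answer: -31 40 32 0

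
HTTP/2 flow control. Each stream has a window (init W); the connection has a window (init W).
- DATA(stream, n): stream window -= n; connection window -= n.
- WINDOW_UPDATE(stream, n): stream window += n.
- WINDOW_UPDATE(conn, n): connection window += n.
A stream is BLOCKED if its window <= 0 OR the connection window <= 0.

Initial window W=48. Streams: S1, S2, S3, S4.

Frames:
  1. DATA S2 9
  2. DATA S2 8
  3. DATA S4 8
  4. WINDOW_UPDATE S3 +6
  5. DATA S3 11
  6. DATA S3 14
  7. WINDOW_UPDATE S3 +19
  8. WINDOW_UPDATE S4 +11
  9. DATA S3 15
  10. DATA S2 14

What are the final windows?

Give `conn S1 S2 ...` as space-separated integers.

Op 1: conn=39 S1=48 S2=39 S3=48 S4=48 blocked=[]
Op 2: conn=31 S1=48 S2=31 S3=48 S4=48 blocked=[]
Op 3: conn=23 S1=48 S2=31 S3=48 S4=40 blocked=[]
Op 4: conn=23 S1=48 S2=31 S3=54 S4=40 blocked=[]
Op 5: conn=12 S1=48 S2=31 S3=43 S4=40 blocked=[]
Op 6: conn=-2 S1=48 S2=31 S3=29 S4=40 blocked=[1, 2, 3, 4]
Op 7: conn=-2 S1=48 S2=31 S3=48 S4=40 blocked=[1, 2, 3, 4]
Op 8: conn=-2 S1=48 S2=31 S3=48 S4=51 blocked=[1, 2, 3, 4]
Op 9: conn=-17 S1=48 S2=31 S3=33 S4=51 blocked=[1, 2, 3, 4]
Op 10: conn=-31 S1=48 S2=17 S3=33 S4=51 blocked=[1, 2, 3, 4]

Answer: -31 48 17 33 51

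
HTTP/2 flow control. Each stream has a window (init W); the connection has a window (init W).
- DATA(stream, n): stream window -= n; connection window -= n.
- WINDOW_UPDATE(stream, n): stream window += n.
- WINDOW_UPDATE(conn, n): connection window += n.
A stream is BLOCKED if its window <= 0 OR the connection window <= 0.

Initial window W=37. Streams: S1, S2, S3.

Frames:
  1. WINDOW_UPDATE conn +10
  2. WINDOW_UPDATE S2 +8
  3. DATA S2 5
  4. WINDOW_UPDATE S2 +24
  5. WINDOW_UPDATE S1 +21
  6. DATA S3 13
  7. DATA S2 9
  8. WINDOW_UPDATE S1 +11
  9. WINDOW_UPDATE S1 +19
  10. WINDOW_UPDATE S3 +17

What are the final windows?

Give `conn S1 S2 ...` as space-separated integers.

Op 1: conn=47 S1=37 S2=37 S3=37 blocked=[]
Op 2: conn=47 S1=37 S2=45 S3=37 blocked=[]
Op 3: conn=42 S1=37 S2=40 S3=37 blocked=[]
Op 4: conn=42 S1=37 S2=64 S3=37 blocked=[]
Op 5: conn=42 S1=58 S2=64 S3=37 blocked=[]
Op 6: conn=29 S1=58 S2=64 S3=24 blocked=[]
Op 7: conn=20 S1=58 S2=55 S3=24 blocked=[]
Op 8: conn=20 S1=69 S2=55 S3=24 blocked=[]
Op 9: conn=20 S1=88 S2=55 S3=24 blocked=[]
Op 10: conn=20 S1=88 S2=55 S3=41 blocked=[]

Answer: 20 88 55 41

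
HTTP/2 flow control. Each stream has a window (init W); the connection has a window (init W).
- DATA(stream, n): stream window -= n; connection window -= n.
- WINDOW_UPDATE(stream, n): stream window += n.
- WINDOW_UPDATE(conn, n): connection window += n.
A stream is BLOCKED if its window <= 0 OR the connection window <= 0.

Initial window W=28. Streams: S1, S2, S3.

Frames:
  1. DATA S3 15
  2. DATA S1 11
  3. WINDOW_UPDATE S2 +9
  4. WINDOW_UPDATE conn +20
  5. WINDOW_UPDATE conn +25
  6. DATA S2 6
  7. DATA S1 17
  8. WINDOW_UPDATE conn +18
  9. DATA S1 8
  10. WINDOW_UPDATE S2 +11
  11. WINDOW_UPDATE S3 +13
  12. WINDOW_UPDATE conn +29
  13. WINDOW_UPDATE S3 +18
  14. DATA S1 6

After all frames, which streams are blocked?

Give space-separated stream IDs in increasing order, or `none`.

Op 1: conn=13 S1=28 S2=28 S3=13 blocked=[]
Op 2: conn=2 S1=17 S2=28 S3=13 blocked=[]
Op 3: conn=2 S1=17 S2=37 S3=13 blocked=[]
Op 4: conn=22 S1=17 S2=37 S3=13 blocked=[]
Op 5: conn=47 S1=17 S2=37 S3=13 blocked=[]
Op 6: conn=41 S1=17 S2=31 S3=13 blocked=[]
Op 7: conn=24 S1=0 S2=31 S3=13 blocked=[1]
Op 8: conn=42 S1=0 S2=31 S3=13 blocked=[1]
Op 9: conn=34 S1=-8 S2=31 S3=13 blocked=[1]
Op 10: conn=34 S1=-8 S2=42 S3=13 blocked=[1]
Op 11: conn=34 S1=-8 S2=42 S3=26 blocked=[1]
Op 12: conn=63 S1=-8 S2=42 S3=26 blocked=[1]
Op 13: conn=63 S1=-8 S2=42 S3=44 blocked=[1]
Op 14: conn=57 S1=-14 S2=42 S3=44 blocked=[1]

Answer: S1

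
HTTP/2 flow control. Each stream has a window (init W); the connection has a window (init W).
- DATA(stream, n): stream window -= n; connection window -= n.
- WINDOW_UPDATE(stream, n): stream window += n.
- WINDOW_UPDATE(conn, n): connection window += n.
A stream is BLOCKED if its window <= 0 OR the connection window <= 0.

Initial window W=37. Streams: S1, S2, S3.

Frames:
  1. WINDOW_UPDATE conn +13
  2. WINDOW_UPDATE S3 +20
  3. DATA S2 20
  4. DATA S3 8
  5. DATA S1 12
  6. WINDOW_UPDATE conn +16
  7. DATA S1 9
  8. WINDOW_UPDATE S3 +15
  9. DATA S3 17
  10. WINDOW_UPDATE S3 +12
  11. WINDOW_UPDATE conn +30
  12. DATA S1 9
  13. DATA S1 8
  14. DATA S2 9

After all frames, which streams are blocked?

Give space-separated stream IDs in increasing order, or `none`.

Answer: S1

Derivation:
Op 1: conn=50 S1=37 S2=37 S3=37 blocked=[]
Op 2: conn=50 S1=37 S2=37 S3=57 blocked=[]
Op 3: conn=30 S1=37 S2=17 S3=57 blocked=[]
Op 4: conn=22 S1=37 S2=17 S3=49 blocked=[]
Op 5: conn=10 S1=25 S2=17 S3=49 blocked=[]
Op 6: conn=26 S1=25 S2=17 S3=49 blocked=[]
Op 7: conn=17 S1=16 S2=17 S3=49 blocked=[]
Op 8: conn=17 S1=16 S2=17 S3=64 blocked=[]
Op 9: conn=0 S1=16 S2=17 S3=47 blocked=[1, 2, 3]
Op 10: conn=0 S1=16 S2=17 S3=59 blocked=[1, 2, 3]
Op 11: conn=30 S1=16 S2=17 S3=59 blocked=[]
Op 12: conn=21 S1=7 S2=17 S3=59 blocked=[]
Op 13: conn=13 S1=-1 S2=17 S3=59 blocked=[1]
Op 14: conn=4 S1=-1 S2=8 S3=59 blocked=[1]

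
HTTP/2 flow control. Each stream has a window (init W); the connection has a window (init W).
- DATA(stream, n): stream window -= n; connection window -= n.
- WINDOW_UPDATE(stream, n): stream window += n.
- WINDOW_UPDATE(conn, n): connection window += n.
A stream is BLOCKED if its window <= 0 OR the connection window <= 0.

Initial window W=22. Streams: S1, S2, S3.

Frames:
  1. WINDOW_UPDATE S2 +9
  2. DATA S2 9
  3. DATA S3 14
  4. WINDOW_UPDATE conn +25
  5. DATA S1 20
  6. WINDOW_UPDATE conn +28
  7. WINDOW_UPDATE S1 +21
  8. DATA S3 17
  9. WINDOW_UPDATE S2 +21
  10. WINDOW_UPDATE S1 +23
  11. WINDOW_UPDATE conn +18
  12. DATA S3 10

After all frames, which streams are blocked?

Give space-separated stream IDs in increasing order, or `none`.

Op 1: conn=22 S1=22 S2=31 S3=22 blocked=[]
Op 2: conn=13 S1=22 S2=22 S3=22 blocked=[]
Op 3: conn=-1 S1=22 S2=22 S3=8 blocked=[1, 2, 3]
Op 4: conn=24 S1=22 S2=22 S3=8 blocked=[]
Op 5: conn=4 S1=2 S2=22 S3=8 blocked=[]
Op 6: conn=32 S1=2 S2=22 S3=8 blocked=[]
Op 7: conn=32 S1=23 S2=22 S3=8 blocked=[]
Op 8: conn=15 S1=23 S2=22 S3=-9 blocked=[3]
Op 9: conn=15 S1=23 S2=43 S3=-9 blocked=[3]
Op 10: conn=15 S1=46 S2=43 S3=-9 blocked=[3]
Op 11: conn=33 S1=46 S2=43 S3=-9 blocked=[3]
Op 12: conn=23 S1=46 S2=43 S3=-19 blocked=[3]

Answer: S3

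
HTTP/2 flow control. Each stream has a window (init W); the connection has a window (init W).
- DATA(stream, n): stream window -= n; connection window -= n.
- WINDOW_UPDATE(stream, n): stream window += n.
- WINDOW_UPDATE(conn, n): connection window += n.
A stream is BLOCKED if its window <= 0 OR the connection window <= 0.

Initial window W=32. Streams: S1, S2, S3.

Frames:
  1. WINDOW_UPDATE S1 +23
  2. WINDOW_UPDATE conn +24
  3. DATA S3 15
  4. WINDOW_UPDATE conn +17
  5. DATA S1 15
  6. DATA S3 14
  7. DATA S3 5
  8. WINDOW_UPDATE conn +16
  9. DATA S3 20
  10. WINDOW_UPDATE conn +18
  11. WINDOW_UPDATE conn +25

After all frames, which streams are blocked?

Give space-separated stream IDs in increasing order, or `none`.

Op 1: conn=32 S1=55 S2=32 S3=32 blocked=[]
Op 2: conn=56 S1=55 S2=32 S3=32 blocked=[]
Op 3: conn=41 S1=55 S2=32 S3=17 blocked=[]
Op 4: conn=58 S1=55 S2=32 S3=17 blocked=[]
Op 5: conn=43 S1=40 S2=32 S3=17 blocked=[]
Op 6: conn=29 S1=40 S2=32 S3=3 blocked=[]
Op 7: conn=24 S1=40 S2=32 S3=-2 blocked=[3]
Op 8: conn=40 S1=40 S2=32 S3=-2 blocked=[3]
Op 9: conn=20 S1=40 S2=32 S3=-22 blocked=[3]
Op 10: conn=38 S1=40 S2=32 S3=-22 blocked=[3]
Op 11: conn=63 S1=40 S2=32 S3=-22 blocked=[3]

Answer: S3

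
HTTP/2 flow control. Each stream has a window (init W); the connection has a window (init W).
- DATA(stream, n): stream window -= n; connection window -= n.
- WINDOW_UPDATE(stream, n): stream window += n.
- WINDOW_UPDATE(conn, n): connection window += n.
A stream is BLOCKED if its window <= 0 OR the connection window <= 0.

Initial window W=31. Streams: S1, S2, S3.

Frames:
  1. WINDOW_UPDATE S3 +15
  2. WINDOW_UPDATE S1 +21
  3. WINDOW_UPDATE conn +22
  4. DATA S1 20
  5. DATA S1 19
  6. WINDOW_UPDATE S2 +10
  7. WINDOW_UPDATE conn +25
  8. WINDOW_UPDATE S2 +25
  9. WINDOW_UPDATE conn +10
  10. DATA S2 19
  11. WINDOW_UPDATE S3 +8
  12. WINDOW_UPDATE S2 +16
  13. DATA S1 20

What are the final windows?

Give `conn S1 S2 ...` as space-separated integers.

Op 1: conn=31 S1=31 S2=31 S3=46 blocked=[]
Op 2: conn=31 S1=52 S2=31 S3=46 blocked=[]
Op 3: conn=53 S1=52 S2=31 S3=46 blocked=[]
Op 4: conn=33 S1=32 S2=31 S3=46 blocked=[]
Op 5: conn=14 S1=13 S2=31 S3=46 blocked=[]
Op 6: conn=14 S1=13 S2=41 S3=46 blocked=[]
Op 7: conn=39 S1=13 S2=41 S3=46 blocked=[]
Op 8: conn=39 S1=13 S2=66 S3=46 blocked=[]
Op 9: conn=49 S1=13 S2=66 S3=46 blocked=[]
Op 10: conn=30 S1=13 S2=47 S3=46 blocked=[]
Op 11: conn=30 S1=13 S2=47 S3=54 blocked=[]
Op 12: conn=30 S1=13 S2=63 S3=54 blocked=[]
Op 13: conn=10 S1=-7 S2=63 S3=54 blocked=[1]

Answer: 10 -7 63 54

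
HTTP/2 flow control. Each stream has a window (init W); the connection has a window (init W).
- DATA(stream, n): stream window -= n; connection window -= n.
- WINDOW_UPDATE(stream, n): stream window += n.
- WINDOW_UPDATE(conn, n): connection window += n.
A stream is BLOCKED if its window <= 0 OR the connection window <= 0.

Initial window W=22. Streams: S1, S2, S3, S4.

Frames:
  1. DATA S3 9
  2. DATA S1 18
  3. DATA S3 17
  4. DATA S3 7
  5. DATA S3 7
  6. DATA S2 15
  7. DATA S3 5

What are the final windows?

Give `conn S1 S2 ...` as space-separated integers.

Answer: -56 4 7 -23 22

Derivation:
Op 1: conn=13 S1=22 S2=22 S3=13 S4=22 blocked=[]
Op 2: conn=-5 S1=4 S2=22 S3=13 S4=22 blocked=[1, 2, 3, 4]
Op 3: conn=-22 S1=4 S2=22 S3=-4 S4=22 blocked=[1, 2, 3, 4]
Op 4: conn=-29 S1=4 S2=22 S3=-11 S4=22 blocked=[1, 2, 3, 4]
Op 5: conn=-36 S1=4 S2=22 S3=-18 S4=22 blocked=[1, 2, 3, 4]
Op 6: conn=-51 S1=4 S2=7 S3=-18 S4=22 blocked=[1, 2, 3, 4]
Op 7: conn=-56 S1=4 S2=7 S3=-23 S4=22 blocked=[1, 2, 3, 4]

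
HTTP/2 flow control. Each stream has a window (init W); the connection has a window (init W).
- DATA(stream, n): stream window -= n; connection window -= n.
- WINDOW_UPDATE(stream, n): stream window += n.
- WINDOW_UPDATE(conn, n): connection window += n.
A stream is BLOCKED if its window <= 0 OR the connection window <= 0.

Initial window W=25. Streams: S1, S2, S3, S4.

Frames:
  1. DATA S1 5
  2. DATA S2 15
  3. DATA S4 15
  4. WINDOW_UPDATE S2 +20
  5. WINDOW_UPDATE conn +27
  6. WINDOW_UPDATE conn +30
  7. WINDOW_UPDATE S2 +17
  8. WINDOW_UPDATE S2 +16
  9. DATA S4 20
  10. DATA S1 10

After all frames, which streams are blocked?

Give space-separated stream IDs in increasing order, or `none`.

Answer: S4

Derivation:
Op 1: conn=20 S1=20 S2=25 S3=25 S4=25 blocked=[]
Op 2: conn=5 S1=20 S2=10 S3=25 S4=25 blocked=[]
Op 3: conn=-10 S1=20 S2=10 S3=25 S4=10 blocked=[1, 2, 3, 4]
Op 4: conn=-10 S1=20 S2=30 S3=25 S4=10 blocked=[1, 2, 3, 4]
Op 5: conn=17 S1=20 S2=30 S3=25 S4=10 blocked=[]
Op 6: conn=47 S1=20 S2=30 S3=25 S4=10 blocked=[]
Op 7: conn=47 S1=20 S2=47 S3=25 S4=10 blocked=[]
Op 8: conn=47 S1=20 S2=63 S3=25 S4=10 blocked=[]
Op 9: conn=27 S1=20 S2=63 S3=25 S4=-10 blocked=[4]
Op 10: conn=17 S1=10 S2=63 S3=25 S4=-10 blocked=[4]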